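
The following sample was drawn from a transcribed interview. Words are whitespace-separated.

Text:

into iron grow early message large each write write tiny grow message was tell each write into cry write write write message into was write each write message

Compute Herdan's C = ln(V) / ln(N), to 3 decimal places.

0.746

N = 28, V = 12.
ln(V) = 2.484907, ln(N) = 3.332205
C = 2.484907 / 3.332205 = 0.746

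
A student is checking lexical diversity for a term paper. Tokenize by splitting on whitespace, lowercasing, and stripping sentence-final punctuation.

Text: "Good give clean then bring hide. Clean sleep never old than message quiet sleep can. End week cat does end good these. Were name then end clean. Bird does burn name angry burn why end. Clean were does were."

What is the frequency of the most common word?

4

Frequencies: clean:4, end:4, does:3, were:3, good:2, then:2, sleep:2, name:2, burn:2, give:1, bring:1, hide:1, never:1, old:1, than:1, message:1, quiet:1, can:1, week:1, cat:1, … (4 more, each freq 1)
Most common: 'clean' with frequency 4.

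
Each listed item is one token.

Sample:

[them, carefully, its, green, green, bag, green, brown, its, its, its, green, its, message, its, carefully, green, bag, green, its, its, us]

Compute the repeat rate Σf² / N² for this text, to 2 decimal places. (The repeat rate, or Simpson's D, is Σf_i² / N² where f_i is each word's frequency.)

Frequencies: its:8, green:6, carefully:2, bag:2, them:1, brown:1, message:1, us:1
Σf² = 112; N² = 484
Repeat rate = 112 / 484 = 0.23

0.23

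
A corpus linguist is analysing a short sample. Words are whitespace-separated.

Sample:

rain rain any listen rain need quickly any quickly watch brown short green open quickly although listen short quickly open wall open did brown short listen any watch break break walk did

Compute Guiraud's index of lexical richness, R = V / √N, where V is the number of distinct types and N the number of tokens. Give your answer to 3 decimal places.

2.652

N = 32, V = 15.
√N = 5.656854
R = 15 / 5.656854 = 2.652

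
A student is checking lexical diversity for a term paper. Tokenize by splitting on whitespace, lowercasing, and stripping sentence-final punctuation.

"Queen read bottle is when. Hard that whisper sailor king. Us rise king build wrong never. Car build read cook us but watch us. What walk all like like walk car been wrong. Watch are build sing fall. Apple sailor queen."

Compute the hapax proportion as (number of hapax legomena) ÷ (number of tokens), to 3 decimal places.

Frequencies: us:3, build:3, queen:2, read:2, sailor:2, king:2, wrong:2, car:2, watch:2, walk:2, like:2, bottle:1, is:1, when:1, hard:1, that:1, whisper:1, rise:1, never:1, cook:1, … (8 more, each freq 1)
Hapax count = 17; token count = 41.
Ratio = 17 / 41 = 0.415

0.415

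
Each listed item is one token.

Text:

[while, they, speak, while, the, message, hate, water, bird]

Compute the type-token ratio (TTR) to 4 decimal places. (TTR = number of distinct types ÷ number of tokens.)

0.8889

N = 9 tokens, V = 8 types.
TTR = V / N = 8 / 9 = 0.8889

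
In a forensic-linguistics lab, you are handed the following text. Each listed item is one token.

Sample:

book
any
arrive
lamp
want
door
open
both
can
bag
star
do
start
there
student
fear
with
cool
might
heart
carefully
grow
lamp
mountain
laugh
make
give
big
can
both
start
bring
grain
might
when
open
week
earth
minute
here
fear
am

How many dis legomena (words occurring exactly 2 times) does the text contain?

Frequencies: lamp:2, open:2, both:2, can:2, start:2, fear:2, might:2, book:1, any:1, arrive:1, want:1, door:1, bag:1, star:1, do:1, there:1, student:1, with:1, cool:1, heart:1, … (15 more, each freq 1)
Words with frequency 2: both, can, fear, lamp, might, open, start

7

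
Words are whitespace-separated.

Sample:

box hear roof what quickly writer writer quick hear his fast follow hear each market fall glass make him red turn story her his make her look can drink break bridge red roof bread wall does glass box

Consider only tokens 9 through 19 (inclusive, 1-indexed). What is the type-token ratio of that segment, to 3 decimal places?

Segment tokens 9–19: hear, his, fast, follow, hear, each, market, fall, glass, make, him
Segment N = 11, segment V = 10.
TTR = 10 / 11 = 0.909

0.909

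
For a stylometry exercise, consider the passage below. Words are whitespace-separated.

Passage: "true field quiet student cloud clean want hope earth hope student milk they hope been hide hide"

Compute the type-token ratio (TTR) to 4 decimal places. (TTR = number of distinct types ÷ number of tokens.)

N = 17 tokens, V = 13 types.
TTR = V / N = 13 / 17 = 0.7647

0.7647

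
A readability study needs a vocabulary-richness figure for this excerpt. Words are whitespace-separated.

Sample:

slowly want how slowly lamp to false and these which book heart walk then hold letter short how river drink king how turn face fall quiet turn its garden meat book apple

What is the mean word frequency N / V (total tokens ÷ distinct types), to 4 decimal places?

N = 32 tokens, V = 27 types.
Mean frequency = N / V = 32 / 27 = 1.1852

1.1852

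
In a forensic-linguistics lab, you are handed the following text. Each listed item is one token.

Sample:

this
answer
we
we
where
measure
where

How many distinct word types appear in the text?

5

Distinct types: {answer, measure, this, we, where}
V = 5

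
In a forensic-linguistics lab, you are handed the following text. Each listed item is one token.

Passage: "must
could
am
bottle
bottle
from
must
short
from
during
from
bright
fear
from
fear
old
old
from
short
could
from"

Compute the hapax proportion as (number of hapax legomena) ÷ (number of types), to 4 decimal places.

Frequencies: from:6, must:2, could:2, bottle:2, short:2, fear:2, old:2, am:1, during:1, bright:1
Hapax count = 3; type count = 10.
Ratio = 3 / 10 = 0.3000

0.3000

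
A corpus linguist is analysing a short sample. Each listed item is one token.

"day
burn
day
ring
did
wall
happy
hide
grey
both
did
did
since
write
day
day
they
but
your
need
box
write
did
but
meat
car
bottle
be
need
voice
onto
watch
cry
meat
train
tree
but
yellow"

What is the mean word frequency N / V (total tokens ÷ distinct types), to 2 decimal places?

N = 38 tokens, V = 27 types.
Mean frequency = N / V = 38 / 27 = 1.41

1.41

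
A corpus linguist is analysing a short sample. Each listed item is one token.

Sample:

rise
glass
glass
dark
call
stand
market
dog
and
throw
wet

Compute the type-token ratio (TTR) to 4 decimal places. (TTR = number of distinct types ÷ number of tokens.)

N = 11 tokens, V = 10 types.
TTR = V / N = 10 / 11 = 0.9091

0.9091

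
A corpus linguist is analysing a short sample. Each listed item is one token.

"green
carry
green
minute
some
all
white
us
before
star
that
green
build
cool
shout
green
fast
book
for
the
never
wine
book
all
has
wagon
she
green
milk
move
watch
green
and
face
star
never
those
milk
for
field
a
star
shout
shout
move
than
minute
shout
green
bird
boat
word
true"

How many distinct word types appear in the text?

Distinct types: {a, all, and, before, bird, boat, book, build, carry, cool, face, fast, field, for, green, has, milk, minute, move, never, she, shout, some, star, than, that, the, those, true, us, wagon, watch, white, wine, word}
V = 35

35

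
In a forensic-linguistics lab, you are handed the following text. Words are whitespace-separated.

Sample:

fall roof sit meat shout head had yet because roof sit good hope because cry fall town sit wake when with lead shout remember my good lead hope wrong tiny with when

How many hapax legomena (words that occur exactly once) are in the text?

Frequencies: sit:3, fall:2, roof:2, shout:2, because:2, good:2, hope:2, when:2, with:2, lead:2, meat:1, head:1, had:1, yet:1, cry:1, town:1, wake:1, remember:1, my:1, wrong:1, … (1 more, each freq 1)
Hapax (freq=1): cry, had, head, meat, my, remember, tiny, town, wake, wrong, yet

11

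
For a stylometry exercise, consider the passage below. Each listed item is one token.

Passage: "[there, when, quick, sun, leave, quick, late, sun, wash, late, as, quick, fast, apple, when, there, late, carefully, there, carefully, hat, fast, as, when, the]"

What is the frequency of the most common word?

Frequencies: there:3, when:3, quick:3, late:3, sun:2, as:2, fast:2, carefully:2, leave:1, wash:1, apple:1, hat:1, the:1
Most common: 'there' with frequency 3.

3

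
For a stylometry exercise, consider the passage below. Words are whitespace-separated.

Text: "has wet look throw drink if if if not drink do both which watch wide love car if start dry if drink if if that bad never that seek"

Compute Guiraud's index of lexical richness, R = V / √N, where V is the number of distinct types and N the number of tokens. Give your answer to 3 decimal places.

N = 29, V = 20.
√N = 5.385165
R = 20 / 5.385165 = 3.714

3.714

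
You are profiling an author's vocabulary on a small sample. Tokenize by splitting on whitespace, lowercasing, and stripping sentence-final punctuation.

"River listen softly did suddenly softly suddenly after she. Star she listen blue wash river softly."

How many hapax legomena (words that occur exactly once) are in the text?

Frequencies: softly:3, river:2, listen:2, suddenly:2, she:2, did:1, after:1, star:1, blue:1, wash:1
Hapax (freq=1): after, blue, did, star, wash

5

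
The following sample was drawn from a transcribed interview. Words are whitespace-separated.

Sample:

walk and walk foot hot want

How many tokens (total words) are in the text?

Tokens: walk, and, walk, foot, hot, want
N = 6

6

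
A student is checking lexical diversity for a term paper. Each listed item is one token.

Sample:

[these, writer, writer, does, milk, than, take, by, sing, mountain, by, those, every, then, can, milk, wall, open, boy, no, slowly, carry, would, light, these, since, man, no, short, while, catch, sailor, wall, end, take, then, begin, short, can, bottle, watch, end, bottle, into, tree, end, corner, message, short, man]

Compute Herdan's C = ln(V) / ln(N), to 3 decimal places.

N = 50, V = 35.
ln(V) = 3.555348, ln(N) = 3.912023
C = 3.555348 / 3.912023 = 0.909

0.909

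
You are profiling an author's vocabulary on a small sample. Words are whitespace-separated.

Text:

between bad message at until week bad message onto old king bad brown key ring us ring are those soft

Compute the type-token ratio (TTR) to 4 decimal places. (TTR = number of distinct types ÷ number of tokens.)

0.8000

N = 20 tokens, V = 16 types.
TTR = V / N = 16 / 20 = 0.8000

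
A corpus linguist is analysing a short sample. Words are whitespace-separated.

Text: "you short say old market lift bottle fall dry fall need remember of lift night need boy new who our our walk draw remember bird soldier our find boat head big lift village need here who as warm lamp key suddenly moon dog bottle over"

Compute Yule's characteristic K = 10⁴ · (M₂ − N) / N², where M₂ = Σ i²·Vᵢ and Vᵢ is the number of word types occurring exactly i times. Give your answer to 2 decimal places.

Frequencies: lift:3, need:3, our:3, bottle:2, fall:2, remember:2, who:2, you:1, short:1, say:1, old:1, market:1, dry:1, of:1, night:1, boy:1, new:1, walk:1, draw:1, bird:1, … (15 more, each freq 1)
N = 45. Frequency spectrum: V_1=28, V_2=4, V_3=3
M₂ = 1²·28 + 2²·4 + 3²·3 = 71
K = 10000 × (71 − 45) / 45² = 128.40

128.40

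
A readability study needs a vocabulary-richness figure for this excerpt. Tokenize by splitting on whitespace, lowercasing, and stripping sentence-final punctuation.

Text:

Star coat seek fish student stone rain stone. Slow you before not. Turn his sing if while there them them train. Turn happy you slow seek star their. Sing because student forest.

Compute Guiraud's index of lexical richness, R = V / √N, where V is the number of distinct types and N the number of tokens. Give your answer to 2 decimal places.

4.07

N = 32, V = 23.
√N = 5.656854
R = 23 / 5.656854 = 4.07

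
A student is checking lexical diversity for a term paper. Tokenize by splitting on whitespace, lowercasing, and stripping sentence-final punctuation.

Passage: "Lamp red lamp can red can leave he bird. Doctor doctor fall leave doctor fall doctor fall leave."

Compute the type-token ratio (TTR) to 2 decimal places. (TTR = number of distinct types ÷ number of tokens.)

N = 18 tokens, V = 8 types.
TTR = V / N = 8 / 18 = 0.44

0.44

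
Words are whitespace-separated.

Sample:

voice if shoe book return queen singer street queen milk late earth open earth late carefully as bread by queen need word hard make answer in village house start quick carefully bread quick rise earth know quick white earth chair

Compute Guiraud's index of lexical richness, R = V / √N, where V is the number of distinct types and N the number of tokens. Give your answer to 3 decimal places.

4.743

N = 40, V = 30.
√N = 6.324555
R = 30 / 6.324555 = 4.743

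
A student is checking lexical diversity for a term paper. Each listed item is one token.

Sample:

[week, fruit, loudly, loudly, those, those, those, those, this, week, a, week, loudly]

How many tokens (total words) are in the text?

13

Tokens: week, fruit, loudly, loudly, those, those, those, those, this, week, a, week, loudly
N = 13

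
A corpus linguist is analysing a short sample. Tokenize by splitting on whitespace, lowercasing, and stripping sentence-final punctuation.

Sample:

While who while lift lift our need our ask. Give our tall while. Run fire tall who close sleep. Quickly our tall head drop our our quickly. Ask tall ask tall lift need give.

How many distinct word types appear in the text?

Distinct types: {ask, close, drop, fire, give, head, lift, need, our, quickly, run, sleep, tall, while, who}
V = 15

15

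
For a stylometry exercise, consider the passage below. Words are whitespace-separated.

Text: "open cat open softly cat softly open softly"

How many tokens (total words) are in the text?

8

Tokens: open, cat, open, softly, cat, softly, open, softly
N = 8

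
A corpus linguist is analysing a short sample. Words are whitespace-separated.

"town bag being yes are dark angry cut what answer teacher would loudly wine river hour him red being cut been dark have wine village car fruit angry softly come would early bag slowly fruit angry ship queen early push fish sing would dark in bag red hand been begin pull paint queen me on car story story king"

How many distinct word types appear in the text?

Distinct types: {angry, answer, are, bag, been, begin, being, car, come, cut, dark, early, fish, fruit, hand, have, him, hour, in, king, loudly, me, on, paint, pull, push, queen, red, river, ship, sing, slowly, softly, story, teacher, town, village, what, wine, would, yes}
V = 41

41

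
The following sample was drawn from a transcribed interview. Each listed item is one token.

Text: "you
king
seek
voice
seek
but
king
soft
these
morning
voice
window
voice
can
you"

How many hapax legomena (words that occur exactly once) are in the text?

Frequencies: voice:3, you:2, king:2, seek:2, but:1, soft:1, these:1, morning:1, window:1, can:1
Hapax (freq=1): but, can, morning, soft, these, window

6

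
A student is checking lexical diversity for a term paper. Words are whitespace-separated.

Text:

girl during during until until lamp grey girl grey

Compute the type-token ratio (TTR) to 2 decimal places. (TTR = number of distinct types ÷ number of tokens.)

N = 9 tokens, V = 5 types.
TTR = V / N = 5 / 9 = 0.56

0.56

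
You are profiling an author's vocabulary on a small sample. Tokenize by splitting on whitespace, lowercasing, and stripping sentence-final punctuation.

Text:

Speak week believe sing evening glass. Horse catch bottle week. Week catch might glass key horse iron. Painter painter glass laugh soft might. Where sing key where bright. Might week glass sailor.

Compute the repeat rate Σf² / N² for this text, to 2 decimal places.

0.07

Frequencies: week:4, glass:4, might:3, sing:2, horse:2, catch:2, key:2, painter:2, where:2, speak:1, believe:1, evening:1, bottle:1, iron:1, laugh:1, soft:1, bright:1, sailor:1
Σf² = 74; N² = 1024
Repeat rate = 74 / 1024 = 0.07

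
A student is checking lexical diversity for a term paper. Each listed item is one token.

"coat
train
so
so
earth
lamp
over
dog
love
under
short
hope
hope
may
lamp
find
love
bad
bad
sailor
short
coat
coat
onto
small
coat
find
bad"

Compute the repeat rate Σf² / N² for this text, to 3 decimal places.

0.074

Frequencies: coat:4, bad:3, so:2, lamp:2, love:2, short:2, hope:2, find:2, train:1, earth:1, over:1, dog:1, under:1, may:1, sailor:1, onto:1, small:1
Σf² = 58; N² = 784
Repeat rate = 58 / 784 = 0.074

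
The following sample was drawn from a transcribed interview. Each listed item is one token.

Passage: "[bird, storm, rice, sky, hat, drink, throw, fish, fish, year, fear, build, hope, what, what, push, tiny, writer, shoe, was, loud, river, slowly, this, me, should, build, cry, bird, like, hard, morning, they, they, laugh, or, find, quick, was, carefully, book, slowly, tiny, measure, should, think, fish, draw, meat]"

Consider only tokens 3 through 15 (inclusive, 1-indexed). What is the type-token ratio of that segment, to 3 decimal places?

0.846

Segment tokens 3–15: rice, sky, hat, drink, throw, fish, fish, year, fear, build, hope, what, what
Segment N = 13, segment V = 11.
TTR = 11 / 13 = 0.846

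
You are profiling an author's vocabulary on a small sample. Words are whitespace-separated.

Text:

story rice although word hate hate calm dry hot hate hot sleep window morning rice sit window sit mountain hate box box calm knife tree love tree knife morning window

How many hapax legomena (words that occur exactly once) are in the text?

7

Frequencies: hate:4, window:3, rice:2, calm:2, hot:2, morning:2, sit:2, box:2, knife:2, tree:2, story:1, although:1, word:1, dry:1, sleep:1, mountain:1, love:1
Hapax (freq=1): although, dry, love, mountain, sleep, story, word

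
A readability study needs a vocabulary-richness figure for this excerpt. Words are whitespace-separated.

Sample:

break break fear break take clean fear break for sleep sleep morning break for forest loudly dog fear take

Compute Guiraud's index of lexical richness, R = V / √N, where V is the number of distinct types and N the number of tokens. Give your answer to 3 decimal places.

N = 19, V = 10.
√N = 4.358899
R = 10 / 4.358899 = 2.294

2.294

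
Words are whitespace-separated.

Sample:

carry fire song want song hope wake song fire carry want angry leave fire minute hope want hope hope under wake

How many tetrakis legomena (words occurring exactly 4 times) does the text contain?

Frequencies: hope:4, fire:3, song:3, want:3, carry:2, wake:2, angry:1, leave:1, minute:1, under:1
Words with frequency 4: hope

1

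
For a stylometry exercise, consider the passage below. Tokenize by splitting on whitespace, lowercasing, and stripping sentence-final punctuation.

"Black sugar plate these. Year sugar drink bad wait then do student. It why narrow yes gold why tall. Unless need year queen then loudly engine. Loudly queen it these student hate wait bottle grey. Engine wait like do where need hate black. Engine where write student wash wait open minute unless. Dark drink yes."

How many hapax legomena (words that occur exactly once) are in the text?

13

Frequencies: wait:4, student:3, engine:3, black:2, sugar:2, these:2, year:2, drink:2, then:2, do:2, it:2, why:2, yes:2, unless:2, need:2, queen:2, loudly:2, hate:2, where:2, plate:1, … (12 more, each freq 1)
Hapax (freq=1): bad, bottle, dark, gold, grey, like, minute, narrow, open, plate, tall, wash, write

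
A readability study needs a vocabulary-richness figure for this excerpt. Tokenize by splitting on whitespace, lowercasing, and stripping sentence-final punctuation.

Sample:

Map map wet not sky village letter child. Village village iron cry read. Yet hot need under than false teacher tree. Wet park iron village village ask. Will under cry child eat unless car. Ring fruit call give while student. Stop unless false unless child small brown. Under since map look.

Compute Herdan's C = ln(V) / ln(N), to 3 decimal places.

0.904

N = 51, V = 35.
ln(V) = 3.555348, ln(N) = 3.931826
C = 3.555348 / 3.931826 = 0.904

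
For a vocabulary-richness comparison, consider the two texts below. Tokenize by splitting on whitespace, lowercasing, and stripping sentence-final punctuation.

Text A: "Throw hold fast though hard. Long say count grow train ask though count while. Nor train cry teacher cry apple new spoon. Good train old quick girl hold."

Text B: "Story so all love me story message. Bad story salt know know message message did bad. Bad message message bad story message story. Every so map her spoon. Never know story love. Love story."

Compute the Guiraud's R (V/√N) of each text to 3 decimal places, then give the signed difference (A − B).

A: V=22, N=28, R=4.158
B: V=15, N=34, R=2.572
Difference = 4.158 − 2.572 = 1.586

1.586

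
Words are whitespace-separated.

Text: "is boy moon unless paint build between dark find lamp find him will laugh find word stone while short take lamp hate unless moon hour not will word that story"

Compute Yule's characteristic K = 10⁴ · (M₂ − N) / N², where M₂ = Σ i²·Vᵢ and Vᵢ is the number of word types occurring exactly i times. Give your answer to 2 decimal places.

Frequencies: find:3, moon:2, unless:2, lamp:2, will:2, word:2, is:1, boy:1, paint:1, build:1, between:1, dark:1, him:1, laugh:1, stone:1, while:1, short:1, take:1, hate:1, hour:1, … (3 more, each freq 1)
N = 30. Frequency spectrum: V_1=17, V_2=5, V_3=1
M₂ = 1²·17 + 2²·5 + 3²·1 = 46
K = 10000 × (46 − 30) / 30² = 177.78

177.78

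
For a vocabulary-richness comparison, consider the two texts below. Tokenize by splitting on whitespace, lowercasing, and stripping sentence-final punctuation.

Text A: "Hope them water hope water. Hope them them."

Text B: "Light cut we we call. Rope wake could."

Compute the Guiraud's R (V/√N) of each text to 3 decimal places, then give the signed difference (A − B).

A: V=3, N=8, R=1.061
B: V=7, N=8, R=2.475
Difference = 1.061 − 2.475 = -1.414

-1.414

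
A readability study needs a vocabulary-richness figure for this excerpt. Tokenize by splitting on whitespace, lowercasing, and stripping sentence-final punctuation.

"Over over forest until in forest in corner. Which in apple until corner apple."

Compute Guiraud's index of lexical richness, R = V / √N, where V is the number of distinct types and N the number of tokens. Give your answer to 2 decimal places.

N = 14, V = 7.
√N = 3.741657
R = 7 / 3.741657 = 1.87

1.87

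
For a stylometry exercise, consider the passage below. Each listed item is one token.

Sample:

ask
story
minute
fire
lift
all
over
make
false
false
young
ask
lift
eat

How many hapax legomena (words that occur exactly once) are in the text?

8

Frequencies: ask:2, lift:2, false:2, story:1, minute:1, fire:1, all:1, over:1, make:1, young:1, eat:1
Hapax (freq=1): all, eat, fire, make, minute, over, story, young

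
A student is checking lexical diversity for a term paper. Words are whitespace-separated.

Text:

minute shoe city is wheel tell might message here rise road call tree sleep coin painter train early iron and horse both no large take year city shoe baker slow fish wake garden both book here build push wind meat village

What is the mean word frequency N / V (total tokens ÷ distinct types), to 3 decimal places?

1.108

N = 41 tokens, V = 37 types.
Mean frequency = N / V = 41 / 37 = 1.108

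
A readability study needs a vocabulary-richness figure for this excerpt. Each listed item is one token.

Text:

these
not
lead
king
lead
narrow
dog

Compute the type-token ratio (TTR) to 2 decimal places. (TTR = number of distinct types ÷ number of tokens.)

N = 7 tokens, V = 6 types.
TTR = V / N = 6 / 7 = 0.86

0.86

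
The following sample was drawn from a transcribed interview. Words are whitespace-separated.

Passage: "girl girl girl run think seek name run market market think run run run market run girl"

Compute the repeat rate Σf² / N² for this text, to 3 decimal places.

0.232

Frequencies: run:6, girl:4, market:3, think:2, seek:1, name:1
Σf² = 67; N² = 289
Repeat rate = 67 / 289 = 0.232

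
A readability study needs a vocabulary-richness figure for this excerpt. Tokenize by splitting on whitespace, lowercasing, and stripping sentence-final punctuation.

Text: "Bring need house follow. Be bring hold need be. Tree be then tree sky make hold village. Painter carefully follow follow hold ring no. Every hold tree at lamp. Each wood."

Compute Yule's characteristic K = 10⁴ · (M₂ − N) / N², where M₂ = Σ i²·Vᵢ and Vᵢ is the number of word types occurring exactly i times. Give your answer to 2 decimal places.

353.80

Frequencies: hold:4, follow:3, be:3, tree:3, bring:2, need:2, house:1, then:1, sky:1, make:1, village:1, painter:1, carefully:1, ring:1, no:1, every:1, at:1, lamp:1, each:1, wood:1
N = 31. Frequency spectrum: V_1=14, V_2=2, V_3=3, V_4=1
M₂ = 1²·14 + 2²·2 + 3²·3 + 4²·1 = 65
K = 10000 × (65 − 31) / 31² = 353.80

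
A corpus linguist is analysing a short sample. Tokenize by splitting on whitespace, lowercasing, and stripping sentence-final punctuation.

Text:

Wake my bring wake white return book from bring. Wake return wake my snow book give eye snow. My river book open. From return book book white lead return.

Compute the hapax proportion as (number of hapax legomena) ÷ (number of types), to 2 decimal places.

Frequencies: book:5, wake:4, return:4, my:3, bring:2, white:2, from:2, snow:2, give:1, eye:1, river:1, open:1, lead:1
Hapax count = 5; type count = 13.
Ratio = 5 / 13 = 0.38

0.38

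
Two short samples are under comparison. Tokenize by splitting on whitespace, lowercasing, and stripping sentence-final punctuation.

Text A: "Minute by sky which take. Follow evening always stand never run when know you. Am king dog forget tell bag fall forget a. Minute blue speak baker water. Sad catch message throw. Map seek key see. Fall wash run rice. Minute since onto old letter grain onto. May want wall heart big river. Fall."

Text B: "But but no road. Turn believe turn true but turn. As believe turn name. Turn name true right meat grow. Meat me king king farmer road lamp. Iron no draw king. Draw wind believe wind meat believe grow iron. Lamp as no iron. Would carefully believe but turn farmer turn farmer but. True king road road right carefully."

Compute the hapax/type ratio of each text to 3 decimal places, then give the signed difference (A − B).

0.794

A: hapax=42, V=47, ratio=0.894
B: hapax=2, V=20, ratio=0.100
Difference = 0.894 − 0.100 = 0.794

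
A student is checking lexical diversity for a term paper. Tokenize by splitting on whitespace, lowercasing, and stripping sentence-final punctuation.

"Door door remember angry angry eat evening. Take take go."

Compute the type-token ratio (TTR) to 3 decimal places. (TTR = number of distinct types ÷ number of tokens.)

N = 10 tokens, V = 7 types.
TTR = V / N = 7 / 10 = 0.700

0.700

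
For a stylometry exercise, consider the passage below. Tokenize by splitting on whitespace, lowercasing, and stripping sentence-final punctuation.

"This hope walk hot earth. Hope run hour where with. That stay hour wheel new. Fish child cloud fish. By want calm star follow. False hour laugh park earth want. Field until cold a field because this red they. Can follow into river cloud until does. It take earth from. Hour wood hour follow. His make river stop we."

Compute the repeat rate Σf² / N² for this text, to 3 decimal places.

Frequencies: hour:5, earth:3, follow:3, this:2, hope:2, fish:2, cloud:2, want:2, field:2, until:2, river:2, walk:1, hot:1, run:1, where:1, with:1, that:1, stay:1, wheel:1, new:1, … (23 more, each freq 1)
Σf² = 107; N² = 3481
Repeat rate = 107 / 3481 = 0.031

0.031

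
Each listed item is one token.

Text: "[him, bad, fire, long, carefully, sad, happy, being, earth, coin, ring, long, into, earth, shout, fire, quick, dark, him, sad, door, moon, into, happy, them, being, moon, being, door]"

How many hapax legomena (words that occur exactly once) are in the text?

8

Frequencies: being:3, him:2, fire:2, long:2, sad:2, happy:2, earth:2, into:2, door:2, moon:2, bad:1, carefully:1, coin:1, ring:1, shout:1, quick:1, dark:1, them:1
Hapax (freq=1): bad, carefully, coin, dark, quick, ring, shout, them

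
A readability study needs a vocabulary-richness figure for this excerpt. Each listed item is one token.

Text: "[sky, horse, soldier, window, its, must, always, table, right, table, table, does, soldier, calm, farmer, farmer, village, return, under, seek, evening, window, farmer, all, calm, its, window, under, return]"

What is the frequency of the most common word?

3

Frequencies: window:3, table:3, farmer:3, soldier:2, its:2, calm:2, return:2, under:2, sky:1, horse:1, must:1, always:1, right:1, does:1, village:1, seek:1, evening:1, all:1
Most common: 'window' with frequency 3.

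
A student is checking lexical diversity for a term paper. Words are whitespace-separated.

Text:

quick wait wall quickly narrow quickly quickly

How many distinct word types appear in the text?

5

Distinct types: {narrow, quick, quickly, wait, wall}
V = 5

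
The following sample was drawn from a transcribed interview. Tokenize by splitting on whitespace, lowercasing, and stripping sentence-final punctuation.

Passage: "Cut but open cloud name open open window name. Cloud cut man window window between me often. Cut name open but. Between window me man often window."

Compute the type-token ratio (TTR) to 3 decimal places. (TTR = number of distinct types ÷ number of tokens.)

N = 27 tokens, V = 10 types.
TTR = V / N = 10 / 27 = 0.370

0.370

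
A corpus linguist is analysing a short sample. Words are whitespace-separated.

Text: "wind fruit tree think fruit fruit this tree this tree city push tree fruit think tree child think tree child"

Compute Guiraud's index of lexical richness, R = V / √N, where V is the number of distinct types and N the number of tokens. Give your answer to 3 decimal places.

N = 20, V = 8.
√N = 4.472136
R = 8 / 4.472136 = 1.789

1.789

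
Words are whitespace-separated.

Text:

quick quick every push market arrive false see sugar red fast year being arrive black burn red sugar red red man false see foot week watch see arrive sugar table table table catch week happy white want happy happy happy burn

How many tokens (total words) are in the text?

41

Tokens: quick, quick, every, push, market, arrive, false, see, sugar, red, fast, year, being, arrive, black, burn, red, sugar, red, red, man, false, see, foot, week, watch, see, arrive, sugar, table, table, table, catch, week, happy, white, want, happy, happy, happy, burn
N = 41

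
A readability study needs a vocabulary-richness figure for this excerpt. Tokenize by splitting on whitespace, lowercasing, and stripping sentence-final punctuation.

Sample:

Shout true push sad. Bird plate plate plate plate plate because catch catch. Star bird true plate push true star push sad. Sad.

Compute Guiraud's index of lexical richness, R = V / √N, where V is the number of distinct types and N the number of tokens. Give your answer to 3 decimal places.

N = 23, V = 9.
√N = 4.795832
R = 9 / 4.795832 = 1.877

1.877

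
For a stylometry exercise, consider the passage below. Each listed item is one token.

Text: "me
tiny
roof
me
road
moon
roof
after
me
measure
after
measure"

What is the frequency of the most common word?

3

Frequencies: me:3, roof:2, after:2, measure:2, tiny:1, road:1, moon:1
Most common: 'me' with frequency 3.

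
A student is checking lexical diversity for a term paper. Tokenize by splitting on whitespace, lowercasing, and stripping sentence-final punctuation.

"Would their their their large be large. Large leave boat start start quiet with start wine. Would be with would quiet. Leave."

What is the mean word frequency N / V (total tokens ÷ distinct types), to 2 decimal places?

2.20

N = 22 tokens, V = 10 types.
Mean frequency = N / V = 22 / 10 = 2.20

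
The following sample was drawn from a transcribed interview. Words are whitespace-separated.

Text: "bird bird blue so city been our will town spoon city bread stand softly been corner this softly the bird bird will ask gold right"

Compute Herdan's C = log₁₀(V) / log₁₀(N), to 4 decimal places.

0.8979

N = 25, V = 18.
log₁₀(V) = 1.255273, log₁₀(N) = 1.397940
C = 1.255273 / 1.397940 = 0.8979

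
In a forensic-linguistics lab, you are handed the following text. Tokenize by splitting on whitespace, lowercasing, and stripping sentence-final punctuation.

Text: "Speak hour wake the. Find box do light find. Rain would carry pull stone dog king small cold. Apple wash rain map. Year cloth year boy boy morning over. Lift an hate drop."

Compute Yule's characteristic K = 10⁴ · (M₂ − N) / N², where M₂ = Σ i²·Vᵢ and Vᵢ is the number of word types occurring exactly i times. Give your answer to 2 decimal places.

Frequencies: find:2, rain:2, year:2, boy:2, speak:1, hour:1, wake:1, the:1, box:1, do:1, light:1, would:1, carry:1, pull:1, stone:1, dog:1, king:1, small:1, cold:1, apple:1, … (9 more, each freq 1)
N = 33. Frequency spectrum: V_1=25, V_2=4
M₂ = 1²·25 + 2²·4 = 41
K = 10000 × (41 − 33) / 33² = 73.46

73.46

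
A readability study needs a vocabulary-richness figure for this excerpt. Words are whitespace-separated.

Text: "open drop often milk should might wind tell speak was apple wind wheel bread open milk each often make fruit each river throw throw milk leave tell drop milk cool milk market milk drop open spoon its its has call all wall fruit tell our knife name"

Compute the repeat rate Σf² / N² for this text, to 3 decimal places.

0.048

Frequencies: milk:6, open:3, drop:3, tell:3, often:2, wind:2, each:2, fruit:2, throw:2, its:2, should:1, might:1, speak:1, was:1, apple:1, wheel:1, bread:1, make:1, river:1, leave:1, … (10 more, each freq 1)
Σf² = 107; N² = 2209
Repeat rate = 107 / 2209 = 0.048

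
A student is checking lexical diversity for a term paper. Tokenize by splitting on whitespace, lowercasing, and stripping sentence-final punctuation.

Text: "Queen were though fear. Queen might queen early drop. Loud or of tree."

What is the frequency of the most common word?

3

Frequencies: queen:3, were:1, though:1, fear:1, might:1, early:1, drop:1, loud:1, or:1, of:1, tree:1
Most common: 'queen' with frequency 3.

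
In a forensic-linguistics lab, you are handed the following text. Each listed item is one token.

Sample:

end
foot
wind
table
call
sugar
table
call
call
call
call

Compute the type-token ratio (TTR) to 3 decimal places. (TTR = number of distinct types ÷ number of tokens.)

N = 11 tokens, V = 6 types.
TTR = V / N = 6 / 11 = 0.545

0.545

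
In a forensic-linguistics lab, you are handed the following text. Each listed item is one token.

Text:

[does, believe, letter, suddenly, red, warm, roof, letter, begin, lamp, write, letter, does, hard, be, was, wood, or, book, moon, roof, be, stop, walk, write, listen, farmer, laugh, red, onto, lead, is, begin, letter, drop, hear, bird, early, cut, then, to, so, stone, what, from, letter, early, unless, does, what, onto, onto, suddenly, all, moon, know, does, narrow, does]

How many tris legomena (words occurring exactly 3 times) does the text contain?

Frequencies: does:5, letter:5, onto:3, suddenly:2, red:2, roof:2, begin:2, write:2, be:2, moon:2, early:2, what:2, believe:1, warm:1, lamp:1, hard:1, was:1, wood:1, or:1, book:1, … (20 more, each freq 1)
Words with frequency 3: onto

1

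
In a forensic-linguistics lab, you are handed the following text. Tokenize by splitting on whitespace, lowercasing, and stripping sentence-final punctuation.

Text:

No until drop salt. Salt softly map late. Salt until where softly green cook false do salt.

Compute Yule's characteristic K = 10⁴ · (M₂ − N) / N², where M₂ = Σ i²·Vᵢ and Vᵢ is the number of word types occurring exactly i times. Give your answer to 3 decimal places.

553.633

Frequencies: salt:4, until:2, softly:2, no:1, drop:1, map:1, late:1, where:1, green:1, cook:1, false:1, do:1
N = 17. Frequency spectrum: V_1=9, V_2=2, V_4=1
M₂ = 1²·9 + 2²·2 + 4²·1 = 33
K = 10000 × (33 − 17) / 17² = 553.633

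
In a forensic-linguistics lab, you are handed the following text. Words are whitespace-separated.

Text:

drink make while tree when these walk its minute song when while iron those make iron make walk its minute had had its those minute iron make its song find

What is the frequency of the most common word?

Frequencies: make:4, its:4, minute:3, iron:3, while:2, when:2, walk:2, song:2, those:2, had:2, drink:1, tree:1, these:1, find:1
Most common: 'make' with frequency 4.

4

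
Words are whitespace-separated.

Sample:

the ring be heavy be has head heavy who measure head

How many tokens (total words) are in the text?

11

Tokens: the, ring, be, heavy, be, has, head, heavy, who, measure, head
N = 11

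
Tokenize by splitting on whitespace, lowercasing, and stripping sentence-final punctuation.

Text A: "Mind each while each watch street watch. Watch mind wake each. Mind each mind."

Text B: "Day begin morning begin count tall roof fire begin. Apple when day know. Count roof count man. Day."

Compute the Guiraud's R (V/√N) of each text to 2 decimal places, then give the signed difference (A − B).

A: V=6, N=14, R=1.60
B: V=11, N=18, R=2.59
Difference = 1.60 − 2.59 = -0.99

-0.99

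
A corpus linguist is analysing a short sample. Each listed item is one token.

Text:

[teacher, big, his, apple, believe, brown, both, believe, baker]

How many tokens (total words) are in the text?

Tokens: teacher, big, his, apple, believe, brown, both, believe, baker
N = 9

9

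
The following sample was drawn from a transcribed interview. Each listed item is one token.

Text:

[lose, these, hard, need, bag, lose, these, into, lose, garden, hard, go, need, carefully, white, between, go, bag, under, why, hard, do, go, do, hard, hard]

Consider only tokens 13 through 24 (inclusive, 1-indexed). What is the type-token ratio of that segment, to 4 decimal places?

Segment tokens 13–24: need, carefully, white, between, go, bag, under, why, hard, do, go, do
Segment N = 12, segment V = 10.
TTR = 10 / 12 = 0.8333

0.8333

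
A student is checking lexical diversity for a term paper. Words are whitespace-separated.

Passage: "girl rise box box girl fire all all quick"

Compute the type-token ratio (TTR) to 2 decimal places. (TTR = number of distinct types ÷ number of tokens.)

0.67

N = 9 tokens, V = 6 types.
TTR = V / N = 6 / 9 = 0.67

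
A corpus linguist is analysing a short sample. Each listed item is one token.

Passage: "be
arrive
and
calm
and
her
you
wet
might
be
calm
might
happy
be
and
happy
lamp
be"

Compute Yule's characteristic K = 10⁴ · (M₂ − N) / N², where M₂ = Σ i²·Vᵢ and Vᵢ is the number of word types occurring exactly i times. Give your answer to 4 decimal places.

Frequencies: be:4, and:3, calm:2, might:2, happy:2, arrive:1, her:1, you:1, wet:1, lamp:1
N = 18. Frequency spectrum: V_1=5, V_2=3, V_3=1, V_4=1
M₂ = 1²·5 + 2²·3 + 3²·1 + 4²·1 = 42
K = 10000 × (42 − 18) / 18² = 740.7407

740.7407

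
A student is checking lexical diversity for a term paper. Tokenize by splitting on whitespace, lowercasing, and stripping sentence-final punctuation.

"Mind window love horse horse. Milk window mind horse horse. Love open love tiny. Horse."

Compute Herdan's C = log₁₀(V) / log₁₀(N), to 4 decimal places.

N = 15, V = 7.
log₁₀(V) = 0.845098, log₁₀(N) = 1.176091
C = 0.845098 / 1.176091 = 0.7186

0.7186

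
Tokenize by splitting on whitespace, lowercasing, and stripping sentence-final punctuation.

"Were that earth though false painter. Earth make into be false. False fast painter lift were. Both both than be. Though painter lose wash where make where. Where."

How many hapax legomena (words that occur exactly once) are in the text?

7

Frequencies: false:3, painter:3, where:3, were:2, earth:2, though:2, make:2, be:2, both:2, that:1, into:1, fast:1, lift:1, than:1, lose:1, wash:1
Hapax (freq=1): fast, into, lift, lose, than, that, wash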